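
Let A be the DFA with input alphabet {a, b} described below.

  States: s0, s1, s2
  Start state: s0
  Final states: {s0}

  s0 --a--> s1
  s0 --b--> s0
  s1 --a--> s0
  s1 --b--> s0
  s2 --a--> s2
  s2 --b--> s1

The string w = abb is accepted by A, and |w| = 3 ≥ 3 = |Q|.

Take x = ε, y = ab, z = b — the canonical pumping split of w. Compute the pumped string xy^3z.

abababb

xy^3z = ε·ab·ab·ab·b = abababb.
Reading y = ab takes A from s0 back to s0, so after x·y·y·y the machine is still in s0, and z then leads to the accepting state s0. Hence abababb ∈ L(A).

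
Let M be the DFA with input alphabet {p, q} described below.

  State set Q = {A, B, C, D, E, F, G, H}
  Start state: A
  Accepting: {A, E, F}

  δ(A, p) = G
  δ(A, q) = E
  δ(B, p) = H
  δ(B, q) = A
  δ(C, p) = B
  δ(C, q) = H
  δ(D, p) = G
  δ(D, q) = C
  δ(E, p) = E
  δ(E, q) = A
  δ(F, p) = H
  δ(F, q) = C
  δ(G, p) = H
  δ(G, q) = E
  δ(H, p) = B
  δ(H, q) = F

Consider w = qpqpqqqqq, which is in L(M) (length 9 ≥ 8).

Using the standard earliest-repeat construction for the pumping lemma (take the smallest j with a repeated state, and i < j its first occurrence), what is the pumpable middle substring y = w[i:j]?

p

Run of M on w = q p q p q q q q q:
  step 0: A  (start)
  step 1: E  (read q: A→E)
  step 2: E  (read p: E→E)   ← first repeat (E seen earlier)
  step 3: A  (read q: E→A)
  step 4: G  (read p: A→G)
  step 5: E  (read q: G→E)
  step 6: A  (read q: E→A)
  step 7: E  (read q: A→E)
  step 8: A  (read q: E→A)
  step 9: E  (read q: A→E)

So i = 1, j = 2, giving x = w[0:1] = q, y = w[1:2] = p, z = w[2:9] = qpqqqqq.
Check: |xy| = 2 ≤ 8 and |y| = 1 ≥ 1. Reading y takes M from E back to E, so every xyⁱz is accepted.
With |Q| = 8, pigeonhole forces a state repeat no later than step 8; the substring read between the first and second visits to that state can be pumped.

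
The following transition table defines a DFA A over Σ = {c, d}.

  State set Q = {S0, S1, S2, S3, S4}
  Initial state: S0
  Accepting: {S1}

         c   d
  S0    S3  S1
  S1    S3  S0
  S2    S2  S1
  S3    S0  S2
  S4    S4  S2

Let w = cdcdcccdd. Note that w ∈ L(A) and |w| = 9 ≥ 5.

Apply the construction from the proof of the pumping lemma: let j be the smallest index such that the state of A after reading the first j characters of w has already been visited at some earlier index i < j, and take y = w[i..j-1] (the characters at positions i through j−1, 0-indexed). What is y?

State sequence: S0 -c-> S3 -d-> S2 -c-> S2 -d-> S1 -c-> S3 -c-> S0 -c-> S3 -d-> S2 -d-> S1
First repeat at step 3: S2 was already visited.

So i = 2, j = 3, giving x = w[0:2] = cd, y = w[2:3] = c, z = w[3:9] = dcccdd.
Check: |xy| = 3 ≤ 5 and |y| = 1 ≥ 1. Reading y takes A from S2 back to S2, so every xyⁱz is accepted.

c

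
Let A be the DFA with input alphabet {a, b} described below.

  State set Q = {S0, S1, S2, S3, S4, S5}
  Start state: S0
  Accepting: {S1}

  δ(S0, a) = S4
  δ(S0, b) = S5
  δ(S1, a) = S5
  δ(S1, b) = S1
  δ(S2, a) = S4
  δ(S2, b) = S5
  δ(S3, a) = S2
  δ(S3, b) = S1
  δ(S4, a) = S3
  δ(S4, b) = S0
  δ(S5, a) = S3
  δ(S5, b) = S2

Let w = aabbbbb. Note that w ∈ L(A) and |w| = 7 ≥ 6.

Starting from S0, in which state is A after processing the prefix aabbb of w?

Run of A on the first 5 characters of w = a a b b b:
  step 0: S0  (start)
  step 1: S4  (read a: S0→S4)
  step 2: S3  (read a: S4→S3)
  step 3: S1  (read b: S3→S1)
  step 4: S1  (read b: S1→S1)
  step 5: S1  (read b: S1→S1)

After reading 5 characters, A is in state S1.

S1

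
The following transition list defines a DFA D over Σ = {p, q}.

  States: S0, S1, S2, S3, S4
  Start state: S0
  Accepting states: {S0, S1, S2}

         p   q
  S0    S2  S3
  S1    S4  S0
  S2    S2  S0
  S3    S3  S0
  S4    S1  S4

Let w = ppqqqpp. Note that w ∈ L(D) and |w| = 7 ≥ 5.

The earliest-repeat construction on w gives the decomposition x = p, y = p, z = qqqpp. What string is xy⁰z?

xy⁰z = xz = p·qqqpp = pqqqpp.
Reading y = p takes D from S2 back to S2, so after x the machine is still in S2, and z then leads to the accepting state S2. Hence pqqqpp ∈ L(D).

pqqqpp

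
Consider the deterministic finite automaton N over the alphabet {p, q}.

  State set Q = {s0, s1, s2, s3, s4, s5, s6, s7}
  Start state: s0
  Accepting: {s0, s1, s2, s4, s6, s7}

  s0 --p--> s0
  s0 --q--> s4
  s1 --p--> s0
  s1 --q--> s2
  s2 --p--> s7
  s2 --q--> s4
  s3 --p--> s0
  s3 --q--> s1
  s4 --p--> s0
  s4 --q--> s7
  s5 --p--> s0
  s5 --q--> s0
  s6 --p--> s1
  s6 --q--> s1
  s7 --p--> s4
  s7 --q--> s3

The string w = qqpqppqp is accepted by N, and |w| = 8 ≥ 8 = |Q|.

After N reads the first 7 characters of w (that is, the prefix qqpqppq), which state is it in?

s4

Run of N on the first 7 characters of w = q q p q p p q:
  step 0: s0  (start)
  step 1: s4  (read q: s0→s4)
  step 2: s7  (read q: s4→s7)
  step 3: s4  (read p: s7→s4)
  step 4: s7  (read q: s4→s7)
  step 5: s4  (read p: s7→s4)
  step 6: s0  (read p: s4→s0)
  step 7: s4  (read q: s0→s4)

After reading 7 characters, N is in state s4.
(This kind of state-tracing is the core of the pumping-lemma construction: with 8 states, pigeonhole forces a repeat within the first 8 steps.)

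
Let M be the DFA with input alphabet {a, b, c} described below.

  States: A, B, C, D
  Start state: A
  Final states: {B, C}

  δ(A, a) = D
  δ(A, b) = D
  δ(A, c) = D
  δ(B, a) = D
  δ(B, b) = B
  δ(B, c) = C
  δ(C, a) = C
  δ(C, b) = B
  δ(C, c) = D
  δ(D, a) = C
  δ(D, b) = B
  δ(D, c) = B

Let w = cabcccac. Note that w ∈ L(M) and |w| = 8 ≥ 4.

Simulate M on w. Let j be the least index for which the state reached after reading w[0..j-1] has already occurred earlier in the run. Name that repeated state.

C

State sequence: A -c-> D -a-> C -b-> B -c-> C -c-> D -c-> B -a-> D -c-> B
First repeat at step 4: C was already visited.

The earliest repeat is at step j = 4: M is in C, which it already visited at step i = 2.
Pumping length from the standard proof: p = 4 (the number of states). The repeated state found above gives |xy| = j ≤ 4 and |y| = j − i ≥ 1.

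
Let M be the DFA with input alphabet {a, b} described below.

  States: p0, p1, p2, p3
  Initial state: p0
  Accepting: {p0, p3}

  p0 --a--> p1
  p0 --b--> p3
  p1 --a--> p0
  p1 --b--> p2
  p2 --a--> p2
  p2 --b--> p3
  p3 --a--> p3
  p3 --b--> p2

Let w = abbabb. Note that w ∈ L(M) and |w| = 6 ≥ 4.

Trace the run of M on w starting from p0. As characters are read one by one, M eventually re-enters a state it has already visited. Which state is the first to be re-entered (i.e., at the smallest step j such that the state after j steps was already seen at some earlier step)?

State sequence: p0 -a-> p1 -b-> p2 -b-> p3 -a-> p3 -b-> p2 -b-> p3
First repeat at step 4: p3 was already visited.

The earliest repeat is at step j = 4: M is in p3, which it already visited at step i = 3.
The DFA has 4 states, so the proof of the pumping lemma guarantees a repeated state among the first 4+1 visited; the segment between the two visits is the pumpable y.

p3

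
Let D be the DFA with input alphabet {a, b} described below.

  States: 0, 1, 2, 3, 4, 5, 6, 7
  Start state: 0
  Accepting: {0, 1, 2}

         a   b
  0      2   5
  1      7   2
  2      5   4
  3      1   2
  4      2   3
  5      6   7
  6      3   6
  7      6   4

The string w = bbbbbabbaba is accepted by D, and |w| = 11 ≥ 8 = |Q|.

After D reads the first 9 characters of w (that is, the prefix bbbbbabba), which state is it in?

2

State sequence: 0 -b-> 5 -b-> 7 -b-> 4 -b-> 3 -b-> 2 -a-> 5 -b-> 7 -b-> 4 -a-> 2

After reading 9 characters, D is in state 2.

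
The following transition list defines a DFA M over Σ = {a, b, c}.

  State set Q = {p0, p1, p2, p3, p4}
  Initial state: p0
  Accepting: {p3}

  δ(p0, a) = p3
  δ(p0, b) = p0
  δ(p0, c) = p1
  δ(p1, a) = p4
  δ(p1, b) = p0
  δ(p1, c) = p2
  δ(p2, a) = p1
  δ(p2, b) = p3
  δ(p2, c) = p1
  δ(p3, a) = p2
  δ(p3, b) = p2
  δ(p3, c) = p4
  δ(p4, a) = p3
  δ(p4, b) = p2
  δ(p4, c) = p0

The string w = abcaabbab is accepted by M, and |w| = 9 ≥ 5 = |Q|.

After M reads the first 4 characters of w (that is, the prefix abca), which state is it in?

p4

Run of M on the first 4 characters of w = a b c a:
  step 0: p0  (start)
  step 1: p3  (read a: p0→p3)
  step 2: p2  (read b: p3→p2)
  step 3: p1  (read c: p2→p1)
  step 4: p4  (read a: p1→p4)

After reading 4 characters, M is in state p4.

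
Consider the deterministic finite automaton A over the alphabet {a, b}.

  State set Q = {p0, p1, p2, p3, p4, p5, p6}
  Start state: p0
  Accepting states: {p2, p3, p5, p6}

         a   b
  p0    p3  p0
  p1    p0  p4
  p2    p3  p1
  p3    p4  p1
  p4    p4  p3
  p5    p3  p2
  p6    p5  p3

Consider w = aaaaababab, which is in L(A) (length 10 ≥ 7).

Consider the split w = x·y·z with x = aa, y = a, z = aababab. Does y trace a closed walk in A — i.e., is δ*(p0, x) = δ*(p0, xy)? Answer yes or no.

yes

State sequence: p0 -a-> p3 -a-> p4 -a-> p4

After x (step 2): p4. After xy (step 3): p4.
They match, so y = a drives A around a cycle from p4 back to itself; pumping y any number of times keeps A in p4 before reading z, and xyⁱz ∈ L(A) for every i ≥ 0.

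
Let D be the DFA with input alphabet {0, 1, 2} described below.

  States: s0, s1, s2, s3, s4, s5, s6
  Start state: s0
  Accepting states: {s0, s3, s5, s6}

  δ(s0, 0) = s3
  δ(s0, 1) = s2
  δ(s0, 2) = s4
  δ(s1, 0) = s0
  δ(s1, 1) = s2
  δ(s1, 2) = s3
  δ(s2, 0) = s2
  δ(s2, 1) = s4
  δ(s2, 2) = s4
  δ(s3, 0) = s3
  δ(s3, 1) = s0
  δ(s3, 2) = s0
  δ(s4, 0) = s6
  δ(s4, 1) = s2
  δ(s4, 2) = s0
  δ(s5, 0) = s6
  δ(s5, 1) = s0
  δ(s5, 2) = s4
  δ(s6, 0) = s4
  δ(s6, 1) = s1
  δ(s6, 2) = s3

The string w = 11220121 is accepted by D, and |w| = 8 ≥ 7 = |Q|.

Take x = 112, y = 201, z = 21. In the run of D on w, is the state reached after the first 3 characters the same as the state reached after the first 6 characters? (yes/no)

Run of D on the first 6 characters of w = 1 1 2 2 0 1:
  step 0: s0  (start)
  step 1: s2  (read 1: s0→s2)
  step 2: s4  (read 1: s2→s4)
  step 3: s0  (read 2: s4→s0)
  step 4: s4  (read 2: s0→s4)
  step 5: s6  (read 0: s4→s6)
  step 6: s1  (read 1: s6→s1)

After x (step 3): s0. After xy (step 6): s1.
They differ (s0 ≠ s1), so y is not a cycle from the state after x; this split is not the one the pumping-lemma construction produces, and pumping y need not keep the string in L(D).

no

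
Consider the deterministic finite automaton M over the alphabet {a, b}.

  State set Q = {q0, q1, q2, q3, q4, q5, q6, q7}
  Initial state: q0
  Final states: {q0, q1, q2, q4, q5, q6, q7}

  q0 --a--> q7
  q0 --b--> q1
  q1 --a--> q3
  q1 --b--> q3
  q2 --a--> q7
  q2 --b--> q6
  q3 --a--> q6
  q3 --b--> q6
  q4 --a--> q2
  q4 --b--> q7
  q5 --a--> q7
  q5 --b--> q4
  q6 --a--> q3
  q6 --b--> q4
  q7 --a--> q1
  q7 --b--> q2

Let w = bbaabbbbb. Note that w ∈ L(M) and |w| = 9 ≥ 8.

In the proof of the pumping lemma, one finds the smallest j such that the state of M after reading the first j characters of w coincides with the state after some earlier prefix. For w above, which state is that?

q3

State sequence: q0 -b-> q1 -b-> q3 -a-> q6 -a-> q3 -b-> q6 -b-> q4 -b-> q7 -b-> q2 -b-> q6
First repeat at step 4: q3 was already visited.

The earliest repeat is at step j = 4: M is in q3, which it already visited at step i = 2.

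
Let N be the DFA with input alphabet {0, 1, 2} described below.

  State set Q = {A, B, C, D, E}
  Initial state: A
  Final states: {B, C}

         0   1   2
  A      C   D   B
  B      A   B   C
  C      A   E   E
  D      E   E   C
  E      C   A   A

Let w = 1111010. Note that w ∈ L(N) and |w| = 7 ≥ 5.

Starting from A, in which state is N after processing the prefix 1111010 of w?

C

Run of N on the first 7 characters of w = 1 1 1 1 0 1 0:
  step 0: A  (start)
  step 1: D  (read 1: A→D)
  step 2: E  (read 1: D→E)
  step 3: A  (read 1: E→A)
  step 4: D  (read 1: A→D)
  step 5: E  (read 0: D→E)
  step 6: A  (read 1: E→A)
  step 7: C  (read 0: A→C)

After reading 7 characters, N is in state C.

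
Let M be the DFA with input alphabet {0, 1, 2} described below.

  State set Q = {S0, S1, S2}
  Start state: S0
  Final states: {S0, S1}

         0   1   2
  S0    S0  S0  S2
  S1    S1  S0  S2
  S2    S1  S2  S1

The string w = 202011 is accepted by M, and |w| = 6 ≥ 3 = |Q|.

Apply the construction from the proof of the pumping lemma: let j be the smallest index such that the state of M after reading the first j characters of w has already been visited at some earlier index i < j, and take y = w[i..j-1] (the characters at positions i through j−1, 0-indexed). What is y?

02

State sequence: S0 -2-> S2 -0-> S1 -2-> S2 -0-> S1 -1-> S0 -1-> S0
First repeat at step 3: S2 was already visited.

So i = 1, j = 3, giving x = w[0:1] = 2, y = w[1:3] = 02, z = w[3:6] = 011.
Check: |xy| = 3 ≤ 3 and |y| = 2 ≥ 1. Reading y takes M from S2 back to S2, so every xyⁱz is accepted.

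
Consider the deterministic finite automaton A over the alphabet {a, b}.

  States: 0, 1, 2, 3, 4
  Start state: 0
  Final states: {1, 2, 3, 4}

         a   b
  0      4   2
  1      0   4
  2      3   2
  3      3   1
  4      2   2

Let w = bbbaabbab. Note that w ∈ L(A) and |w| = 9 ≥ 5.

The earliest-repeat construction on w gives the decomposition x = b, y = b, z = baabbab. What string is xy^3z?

xy^3z = b·b·b·b·baabbab = bbbbbaabbab.
Reading y = b takes A from 2 back to 2, so after x·y·y·y the machine is still in 2, and z then leads to the accepting state 2. Hence bbbbbaabbab ∈ L(A).

bbbbbaabbab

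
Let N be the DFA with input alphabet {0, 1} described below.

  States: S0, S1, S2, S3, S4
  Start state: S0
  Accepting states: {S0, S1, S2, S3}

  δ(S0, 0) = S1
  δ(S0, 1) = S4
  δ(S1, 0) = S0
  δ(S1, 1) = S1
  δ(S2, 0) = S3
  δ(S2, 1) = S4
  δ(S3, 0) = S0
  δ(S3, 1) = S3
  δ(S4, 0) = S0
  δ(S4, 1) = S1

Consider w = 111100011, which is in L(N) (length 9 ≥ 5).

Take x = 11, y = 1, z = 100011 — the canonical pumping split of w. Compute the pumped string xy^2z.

1111100011

xy^2z = 11·1·1·100011 = 1111100011.
Reading y = 1 takes N from S1 back to S1, so after x·y·y the machine is still in S1, and z then leads to the accepting state S1. Hence 1111100011 ∈ L(N).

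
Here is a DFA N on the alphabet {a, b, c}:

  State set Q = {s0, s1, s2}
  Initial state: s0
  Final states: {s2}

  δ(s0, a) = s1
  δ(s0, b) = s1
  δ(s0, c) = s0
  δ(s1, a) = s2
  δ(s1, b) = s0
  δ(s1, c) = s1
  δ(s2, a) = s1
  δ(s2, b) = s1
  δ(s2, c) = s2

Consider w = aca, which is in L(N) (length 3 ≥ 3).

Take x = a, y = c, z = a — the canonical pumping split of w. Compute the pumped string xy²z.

acca

xy^2z = a·c·c·a = acca.
Reading y = c takes N from s1 back to s1, so after x·y·y the machine is still in s1, and z then leads to the accepting state s2. Hence acca ∈ L(N).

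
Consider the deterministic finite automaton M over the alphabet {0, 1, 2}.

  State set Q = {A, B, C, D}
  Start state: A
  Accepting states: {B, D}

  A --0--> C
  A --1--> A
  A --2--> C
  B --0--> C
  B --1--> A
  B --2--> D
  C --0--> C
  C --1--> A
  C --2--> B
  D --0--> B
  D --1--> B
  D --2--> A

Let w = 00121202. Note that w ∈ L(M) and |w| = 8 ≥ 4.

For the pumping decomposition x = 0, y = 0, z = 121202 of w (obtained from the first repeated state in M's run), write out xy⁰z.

0121202

xy⁰z = xz = 0·121202 = 0121202.
Reading y = 0 takes M from C back to C, so after x the machine is still in C, and z then leads to the accepting state B. Hence 0121202 ∈ L(M).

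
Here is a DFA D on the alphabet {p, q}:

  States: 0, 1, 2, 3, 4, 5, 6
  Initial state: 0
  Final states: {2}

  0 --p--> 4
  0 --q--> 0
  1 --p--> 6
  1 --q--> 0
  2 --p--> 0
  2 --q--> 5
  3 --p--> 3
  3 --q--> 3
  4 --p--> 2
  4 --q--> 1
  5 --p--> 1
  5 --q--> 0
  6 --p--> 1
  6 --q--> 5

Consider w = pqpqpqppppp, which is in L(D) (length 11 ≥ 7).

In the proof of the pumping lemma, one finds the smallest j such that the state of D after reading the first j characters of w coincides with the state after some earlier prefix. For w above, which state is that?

Run of D on w = p q p q p q p p p p p:
  step 0: 0  (start)
  step 1: 4  (read p: 0→4)
  step 2: 1  (read q: 4→1)
  step 3: 6  (read p: 1→6)
  step 4: 5  (read q: 6→5)
  step 5: 1  (read p: 5→1)   ← first repeat (1 seen earlier)
  step 6: 0  (read q: 1→0)
  step 7: 4  (read p: 0→4)
  step 8: 2  (read p: 4→2)
  step 9: 0  (read p: 2→0)
  step 10: 4  (read p: 0→4)
  step 11: 2  (read p: 4→2)

The earliest repeat is at step j = 5: D is in 1, which it already visited at step i = 2.
With |Q| = 7, pigeonhole forces a state repeat no later than step 7; the substring read between the first and second visits to that state can be pumped.

1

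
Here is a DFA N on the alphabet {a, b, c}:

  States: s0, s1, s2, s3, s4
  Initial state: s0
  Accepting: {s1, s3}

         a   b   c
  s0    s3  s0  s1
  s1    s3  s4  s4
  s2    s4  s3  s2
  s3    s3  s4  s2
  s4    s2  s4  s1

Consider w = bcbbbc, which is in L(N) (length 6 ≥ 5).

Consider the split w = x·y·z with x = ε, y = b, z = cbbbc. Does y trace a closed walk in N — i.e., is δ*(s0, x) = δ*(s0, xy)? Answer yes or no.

yes

Run of N on the first 1 characters of w = b:
  step 0: s0  (start)
  step 1: s0  (read b: s0→s0)

After x (step 0): s0. After xy (step 1): s0.
They match, so y = b drives N around a cycle from s0 back to itself; pumping y any number of times keeps N in s0 before reading z, and xyⁱz ∈ L(N) for every i ≥ 0.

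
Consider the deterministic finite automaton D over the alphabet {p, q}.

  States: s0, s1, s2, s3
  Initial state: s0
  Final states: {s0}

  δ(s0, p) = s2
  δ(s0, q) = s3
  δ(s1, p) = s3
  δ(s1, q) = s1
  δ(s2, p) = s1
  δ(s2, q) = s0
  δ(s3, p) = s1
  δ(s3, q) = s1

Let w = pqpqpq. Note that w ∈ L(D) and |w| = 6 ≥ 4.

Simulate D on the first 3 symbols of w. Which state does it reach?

s2

Run of D on the first 3 characters of w = p q p:
  step 0: s0  (start)
  step 1: s2  (read p: s0→s2)
  step 2: s0  (read q: s2→s0)
  step 3: s2  (read p: s0→s2)

After reading 3 characters, D is in state s2.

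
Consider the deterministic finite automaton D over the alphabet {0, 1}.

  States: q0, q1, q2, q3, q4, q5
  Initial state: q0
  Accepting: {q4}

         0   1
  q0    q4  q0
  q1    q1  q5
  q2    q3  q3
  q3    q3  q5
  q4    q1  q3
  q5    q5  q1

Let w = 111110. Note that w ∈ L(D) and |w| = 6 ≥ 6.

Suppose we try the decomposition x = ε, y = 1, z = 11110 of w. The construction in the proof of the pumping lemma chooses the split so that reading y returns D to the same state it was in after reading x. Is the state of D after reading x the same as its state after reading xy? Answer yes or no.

Run of D on the first 1 characters of w = 1:
  step 0: q0  (start)
  step 1: q0  (read 1: q0→q0)

After x (step 0): q0. After xy (step 1): q0.
They match, so y = 1 drives D around a cycle from q0 back to itself; pumping y any number of times keeps D in q0 before reading z, and xyⁱz ∈ L(D) for every i ≥ 0.

yes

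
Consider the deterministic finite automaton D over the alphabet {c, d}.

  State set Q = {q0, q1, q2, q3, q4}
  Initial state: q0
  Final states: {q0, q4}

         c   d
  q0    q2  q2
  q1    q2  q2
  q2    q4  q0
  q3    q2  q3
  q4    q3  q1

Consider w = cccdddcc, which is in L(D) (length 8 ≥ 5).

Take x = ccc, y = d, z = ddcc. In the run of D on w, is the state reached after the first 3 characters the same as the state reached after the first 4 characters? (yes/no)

Run of D on the first 4 characters of w = c c c d:
  step 0: q0  (start)
  step 1: q2  (read c: q0→q2)
  step 2: q4  (read c: q2→q4)
  step 3: q3  (read c: q4→q3)
  step 4: q3  (read d: q3→q3)

After x (step 3): q3. After xy (step 4): q3.
They match, so y = d drives D around a cycle from q3 back to itself; pumping y any number of times keeps D in q3 before reading z, and xyⁱz ∈ L(D) for every i ≥ 0.

yes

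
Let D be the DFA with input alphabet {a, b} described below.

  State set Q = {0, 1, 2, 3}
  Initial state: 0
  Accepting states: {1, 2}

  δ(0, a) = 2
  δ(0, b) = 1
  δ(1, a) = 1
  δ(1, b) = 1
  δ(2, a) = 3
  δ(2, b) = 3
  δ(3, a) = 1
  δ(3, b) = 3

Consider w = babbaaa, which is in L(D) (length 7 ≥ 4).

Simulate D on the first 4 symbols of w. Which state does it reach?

State sequence: 0 -b-> 1 -a-> 1 -b-> 1 -b-> 1

After reading 4 characters, D is in state 1.
(This kind of state-tracing is the core of the pumping-lemma construction: with 4 states, pigeonhole forces a repeat within the first 4 steps.)

1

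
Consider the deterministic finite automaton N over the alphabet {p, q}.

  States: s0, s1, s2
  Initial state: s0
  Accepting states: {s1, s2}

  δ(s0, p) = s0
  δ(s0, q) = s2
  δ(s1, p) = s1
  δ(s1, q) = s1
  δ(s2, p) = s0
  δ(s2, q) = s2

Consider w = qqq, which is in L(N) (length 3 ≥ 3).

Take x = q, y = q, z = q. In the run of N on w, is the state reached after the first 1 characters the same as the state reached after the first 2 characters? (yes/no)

yes

Run of N on the first 2 characters of w = q q:
  step 0: s0  (start)
  step 1: s2  (read q: s0→s2)
  step 2: s2  (read q: s2→s2)

After x (step 1): s2. After xy (step 2): s2.
They match, so y = q drives N around a cycle from s2 back to itself; pumping y any number of times keeps N in s2 before reading z, and xyⁱz ∈ L(N) for every i ≥ 0.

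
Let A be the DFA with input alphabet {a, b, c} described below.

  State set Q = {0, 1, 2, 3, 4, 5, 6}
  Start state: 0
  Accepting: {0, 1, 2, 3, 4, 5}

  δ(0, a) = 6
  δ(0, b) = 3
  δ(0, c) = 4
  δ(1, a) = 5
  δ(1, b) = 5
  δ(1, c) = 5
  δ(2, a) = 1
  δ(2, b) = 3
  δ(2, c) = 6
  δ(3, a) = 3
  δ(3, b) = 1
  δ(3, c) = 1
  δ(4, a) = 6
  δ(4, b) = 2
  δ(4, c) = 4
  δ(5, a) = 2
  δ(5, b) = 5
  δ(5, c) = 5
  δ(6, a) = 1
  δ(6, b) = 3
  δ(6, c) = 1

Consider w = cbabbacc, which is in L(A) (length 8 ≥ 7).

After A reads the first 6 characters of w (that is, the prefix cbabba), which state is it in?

2

State sequence: 0 -c-> 4 -b-> 2 -a-> 1 -b-> 5 -b-> 5 -a-> 2

After reading 6 characters, A is in state 2.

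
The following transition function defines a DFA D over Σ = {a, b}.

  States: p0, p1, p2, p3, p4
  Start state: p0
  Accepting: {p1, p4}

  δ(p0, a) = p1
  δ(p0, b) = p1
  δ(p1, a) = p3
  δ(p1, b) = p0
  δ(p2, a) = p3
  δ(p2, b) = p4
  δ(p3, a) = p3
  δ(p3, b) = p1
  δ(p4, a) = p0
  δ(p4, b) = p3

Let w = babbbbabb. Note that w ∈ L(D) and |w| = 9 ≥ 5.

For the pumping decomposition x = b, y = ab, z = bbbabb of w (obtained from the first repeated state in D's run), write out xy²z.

bababbbbabb

xy^2z = b·ab·ab·bbbabb = bababbbbabb.
Reading y = ab takes D from p1 back to p1, so after x·y·y the machine is still in p1, and z then leads to the accepting state p1. Hence bababbbbabb ∈ L(D).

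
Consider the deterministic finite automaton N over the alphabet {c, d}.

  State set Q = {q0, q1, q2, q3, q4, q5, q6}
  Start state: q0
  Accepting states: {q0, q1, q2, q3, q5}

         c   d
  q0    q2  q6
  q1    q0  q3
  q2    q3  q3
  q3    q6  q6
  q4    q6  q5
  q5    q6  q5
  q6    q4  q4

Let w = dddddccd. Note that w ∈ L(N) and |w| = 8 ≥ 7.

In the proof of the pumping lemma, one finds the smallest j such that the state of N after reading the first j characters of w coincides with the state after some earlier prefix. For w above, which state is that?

State sequence: q0 -d-> q6 -d-> q4 -d-> q5 -d-> q5 -d-> q5 -c-> q6 -c-> q4 -d-> q5
First repeat at step 4: q5 was already visited.

The earliest repeat is at step j = 4: N is in q5, which it already visited at step i = 3.

q5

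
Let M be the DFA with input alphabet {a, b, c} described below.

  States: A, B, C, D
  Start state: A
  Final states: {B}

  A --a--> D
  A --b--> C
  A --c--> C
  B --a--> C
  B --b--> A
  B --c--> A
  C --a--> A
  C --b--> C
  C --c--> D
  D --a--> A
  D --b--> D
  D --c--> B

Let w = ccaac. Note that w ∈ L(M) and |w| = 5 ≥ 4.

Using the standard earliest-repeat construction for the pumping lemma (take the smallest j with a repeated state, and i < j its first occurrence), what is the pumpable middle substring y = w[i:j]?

State sequence: A -c-> C -c-> D -a-> A -a-> D -c-> B
First repeat at step 3: A was already visited.

So i = 0, j = 3, giving x = w[0:0] = ε, y = w[0:3] = cca, z = w[3:5] = ac.
Check: |xy| = 3 ≤ 4 and |y| = 3 ≥ 1. Reading y takes M from A back to A, so every xyⁱz is accepted.

cca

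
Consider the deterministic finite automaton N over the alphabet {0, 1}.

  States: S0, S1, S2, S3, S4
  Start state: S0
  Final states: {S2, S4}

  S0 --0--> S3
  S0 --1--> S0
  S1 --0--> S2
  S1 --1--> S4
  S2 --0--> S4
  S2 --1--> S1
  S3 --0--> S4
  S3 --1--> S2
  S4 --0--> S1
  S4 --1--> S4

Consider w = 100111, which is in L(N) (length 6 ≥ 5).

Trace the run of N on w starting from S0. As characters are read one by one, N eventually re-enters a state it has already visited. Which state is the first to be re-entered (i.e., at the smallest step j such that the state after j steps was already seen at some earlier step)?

S0

State sequence: S0 -1-> S0 -0-> S3 -0-> S4 -1-> S4 -1-> S4 -1-> S4
First repeat at step 1: S0 was already visited.

The earliest repeat is at step j = 1: N is in S0, which it already visited at step i = 0.
Since N has 5 states, any run of length ≥ 5 visits 5+1 states, so by pigeonhole some state repeats within the first 5 steps — that repeat gives the pumpable loop.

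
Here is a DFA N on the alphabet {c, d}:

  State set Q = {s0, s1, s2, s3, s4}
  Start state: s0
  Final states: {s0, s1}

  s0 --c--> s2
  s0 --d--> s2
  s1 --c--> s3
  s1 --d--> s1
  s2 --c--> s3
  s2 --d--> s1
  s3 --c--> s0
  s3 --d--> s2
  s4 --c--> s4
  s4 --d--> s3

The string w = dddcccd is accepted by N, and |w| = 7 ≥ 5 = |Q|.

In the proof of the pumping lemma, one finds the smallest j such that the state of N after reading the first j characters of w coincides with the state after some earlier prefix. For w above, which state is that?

State sequence: s0 -d-> s2 -d-> s1 -d-> s1 -c-> s3 -c-> s0 -c-> s2 -d-> s1
First repeat at step 3: s1 was already visited.

The earliest repeat is at step j = 3: N is in s1, which it already visited at step i = 2.
Pumping length from the standard proof: p = 5 (the number of states). The repeated state found above gives |xy| = j ≤ 5 and |y| = j − i ≥ 1.

s1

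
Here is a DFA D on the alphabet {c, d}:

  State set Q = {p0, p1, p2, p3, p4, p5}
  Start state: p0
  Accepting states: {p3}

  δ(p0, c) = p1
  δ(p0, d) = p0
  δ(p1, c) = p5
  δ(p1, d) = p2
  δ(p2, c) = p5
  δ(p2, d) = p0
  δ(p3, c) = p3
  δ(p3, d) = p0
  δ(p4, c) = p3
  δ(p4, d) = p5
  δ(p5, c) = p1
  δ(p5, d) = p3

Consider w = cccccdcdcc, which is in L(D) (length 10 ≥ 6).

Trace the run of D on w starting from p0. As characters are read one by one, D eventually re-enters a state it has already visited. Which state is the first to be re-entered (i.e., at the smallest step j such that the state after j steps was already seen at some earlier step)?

p1

State sequence: p0 -c-> p1 -c-> p5 -c-> p1 -c-> p5 -c-> p1 -d-> p2 -c-> p5 -d-> p3 -c-> p3 -c-> p3
First repeat at step 3: p1 was already visited.

The earliest repeat is at step j = 3: D is in p1, which it already visited at step i = 1.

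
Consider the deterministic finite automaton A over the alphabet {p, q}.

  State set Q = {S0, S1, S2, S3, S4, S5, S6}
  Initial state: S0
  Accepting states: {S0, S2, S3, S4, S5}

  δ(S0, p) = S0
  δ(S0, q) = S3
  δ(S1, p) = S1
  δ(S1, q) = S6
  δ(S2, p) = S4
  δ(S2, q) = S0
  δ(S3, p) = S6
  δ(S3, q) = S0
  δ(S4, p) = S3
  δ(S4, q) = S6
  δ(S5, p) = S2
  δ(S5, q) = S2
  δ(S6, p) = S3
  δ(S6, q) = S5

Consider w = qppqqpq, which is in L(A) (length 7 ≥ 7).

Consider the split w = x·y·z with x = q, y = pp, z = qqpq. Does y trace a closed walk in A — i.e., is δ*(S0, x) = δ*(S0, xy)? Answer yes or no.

Run of A on the first 3 characters of w = q p p:
  step 0: S0  (start)
  step 1: S3  (read q: S0→S3)
  step 2: S6  (read p: S3→S6)
  step 3: S3  (read p: S6→S3)

After x (step 1): S3. After xy (step 3): S3.
They match, so y = pp drives A around a cycle from S3 back to itself; pumping y any number of times keeps A in S3 before reading z, and xyⁱz ∈ L(A) for every i ≥ 0.

yes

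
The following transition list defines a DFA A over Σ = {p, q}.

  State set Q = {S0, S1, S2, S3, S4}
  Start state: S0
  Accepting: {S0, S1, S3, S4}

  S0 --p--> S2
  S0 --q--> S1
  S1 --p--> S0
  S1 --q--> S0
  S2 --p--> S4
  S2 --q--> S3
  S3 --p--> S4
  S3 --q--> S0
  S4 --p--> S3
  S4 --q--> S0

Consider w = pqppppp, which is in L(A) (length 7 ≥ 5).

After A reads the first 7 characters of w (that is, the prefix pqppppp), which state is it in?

S4

State sequence: S0 -p-> S2 -q-> S3 -p-> S4 -p-> S3 -p-> S4 -p-> S3 -p-> S4

After reading 7 characters, A is in state S4.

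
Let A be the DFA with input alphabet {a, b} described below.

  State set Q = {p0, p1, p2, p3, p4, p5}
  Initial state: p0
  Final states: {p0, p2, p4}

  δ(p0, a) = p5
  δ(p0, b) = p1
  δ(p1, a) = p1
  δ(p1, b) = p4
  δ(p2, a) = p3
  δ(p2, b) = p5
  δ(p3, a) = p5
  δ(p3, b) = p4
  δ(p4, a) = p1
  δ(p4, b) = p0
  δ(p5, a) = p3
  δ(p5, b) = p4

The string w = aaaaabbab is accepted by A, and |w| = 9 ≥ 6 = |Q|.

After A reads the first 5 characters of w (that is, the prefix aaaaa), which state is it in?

State sequence: p0 -a-> p5 -a-> p3 -a-> p5 -a-> p3 -a-> p5

After reading 5 characters, A is in state p5.

p5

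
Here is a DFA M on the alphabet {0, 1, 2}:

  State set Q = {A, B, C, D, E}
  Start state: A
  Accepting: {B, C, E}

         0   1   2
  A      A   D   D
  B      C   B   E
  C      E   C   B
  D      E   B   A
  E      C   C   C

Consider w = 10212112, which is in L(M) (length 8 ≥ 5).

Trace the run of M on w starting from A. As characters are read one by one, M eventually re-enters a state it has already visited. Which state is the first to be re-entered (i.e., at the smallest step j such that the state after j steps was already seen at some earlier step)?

C

Run of M on w = 1 0 2 1 2 1 1 2:
  step 0: A  (start)
  step 1: D  (read 1: A→D)
  step 2: E  (read 0: D→E)
  step 3: C  (read 2: E→C)
  step 4: C  (read 1: C→C)   ← first repeat (C seen earlier)
  step 5: B  (read 2: C→B)
  step 6: B  (read 1: B→B)
  step 7: B  (read 1: B→B)
  step 8: E  (read 2: B→E)

The earliest repeat is at step j = 4: M is in C, which it already visited at step i = 3.
Since M has 5 states, any run of length ≥ 5 visits 5+1 states, so by pigeonhole some state repeats within the first 5 steps — that repeat gives the pumpable loop.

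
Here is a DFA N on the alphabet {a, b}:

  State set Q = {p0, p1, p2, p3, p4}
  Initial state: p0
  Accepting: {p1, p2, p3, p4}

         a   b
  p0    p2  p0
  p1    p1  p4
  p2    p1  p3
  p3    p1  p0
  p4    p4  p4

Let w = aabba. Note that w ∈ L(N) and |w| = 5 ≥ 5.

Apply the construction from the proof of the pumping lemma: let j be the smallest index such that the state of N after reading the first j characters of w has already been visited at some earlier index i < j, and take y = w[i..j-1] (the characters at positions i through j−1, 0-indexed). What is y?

State sequence: p0 -a-> p2 -a-> p1 -b-> p4 -b-> p4 -a-> p4
First repeat at step 4: p4 was already visited.

So i = 3, j = 4, giving x = w[0:3] = aab, y = w[3:4] = b, z = w[4:5] = a.
Check: |xy| = 4 ≤ 5 and |y| = 1 ≥ 1. Reading y takes N from p4 back to p4, so every xyⁱz is accepted.

b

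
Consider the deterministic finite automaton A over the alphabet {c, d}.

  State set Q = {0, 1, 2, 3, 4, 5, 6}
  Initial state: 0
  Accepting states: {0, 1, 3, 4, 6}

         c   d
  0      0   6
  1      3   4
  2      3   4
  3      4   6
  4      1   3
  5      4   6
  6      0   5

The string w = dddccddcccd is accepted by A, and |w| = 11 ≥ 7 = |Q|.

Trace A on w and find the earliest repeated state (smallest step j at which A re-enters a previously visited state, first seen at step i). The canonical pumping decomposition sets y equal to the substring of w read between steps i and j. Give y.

Run of A on w = d d d c c d d c c c d:
  step 0: 0  (start)
  step 1: 6  (read d: 0→6)
  step 2: 5  (read d: 6→5)
  step 3: 6  (read d: 5→6)   ← first repeat (6 seen earlier)
  step 4: 0  (read c: 6→0)
  step 5: 0  (read c: 0→0)
  step 6: 6  (read d: 0→6)
  step 7: 5  (read d: 6→5)
  step 8: 4  (read c: 5→4)
  step 9: 1  (read c: 4→1)
  step 10: 3  (read c: 1→3)
  step 11: 6  (read d: 3→6)

So i = 1, j = 3, giving x = w[0:1] = d, y = w[1:3] = dd, z = w[3:11] = ccddcccd.
Check: |xy| = 3 ≤ 7 and |y| = 2 ≥ 1. Reading y takes A from 6 back to 6, so every xyⁱz is accepted.
With |Q| = 7, pigeonhole forces a state repeat no later than step 7; the substring read between the first and second visits to that state can be pumped.

dd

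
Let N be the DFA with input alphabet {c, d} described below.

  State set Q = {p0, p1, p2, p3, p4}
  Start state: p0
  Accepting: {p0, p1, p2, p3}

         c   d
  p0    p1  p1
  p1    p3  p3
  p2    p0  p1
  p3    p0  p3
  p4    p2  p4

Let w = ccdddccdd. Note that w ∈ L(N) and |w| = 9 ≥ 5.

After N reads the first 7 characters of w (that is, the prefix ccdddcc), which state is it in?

p1

Run of N on the first 7 characters of w = c c d d d c c:
  step 0: p0  (start)
  step 1: p1  (read c: p0→p1)
  step 2: p3  (read c: p1→p3)
  step 3: p3  (read d: p3→p3)
  step 4: p3  (read d: p3→p3)
  step 5: p3  (read d: p3→p3)
  step 6: p0  (read c: p3→p0)
  step 7: p1  (read c: p0→p1)

After reading 7 characters, N is in state p1.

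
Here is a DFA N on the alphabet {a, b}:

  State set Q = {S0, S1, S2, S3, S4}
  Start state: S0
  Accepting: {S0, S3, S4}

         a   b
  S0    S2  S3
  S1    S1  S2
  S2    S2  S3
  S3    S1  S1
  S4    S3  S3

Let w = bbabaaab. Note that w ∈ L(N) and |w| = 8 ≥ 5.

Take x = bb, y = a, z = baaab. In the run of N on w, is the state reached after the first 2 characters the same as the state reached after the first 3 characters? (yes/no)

yes

Run of N on the first 3 characters of w = b b a:
  step 0: S0  (start)
  step 1: S3  (read b: S0→S3)
  step 2: S1  (read b: S3→S1)
  step 3: S1  (read a: S1→S1)

After x (step 2): S1. After xy (step 3): S1.
They match, so y = a drives N around a cycle from S1 back to itself; pumping y any number of times keeps N in S1 before reading z, and xyⁱz ∈ L(N) for every i ≥ 0.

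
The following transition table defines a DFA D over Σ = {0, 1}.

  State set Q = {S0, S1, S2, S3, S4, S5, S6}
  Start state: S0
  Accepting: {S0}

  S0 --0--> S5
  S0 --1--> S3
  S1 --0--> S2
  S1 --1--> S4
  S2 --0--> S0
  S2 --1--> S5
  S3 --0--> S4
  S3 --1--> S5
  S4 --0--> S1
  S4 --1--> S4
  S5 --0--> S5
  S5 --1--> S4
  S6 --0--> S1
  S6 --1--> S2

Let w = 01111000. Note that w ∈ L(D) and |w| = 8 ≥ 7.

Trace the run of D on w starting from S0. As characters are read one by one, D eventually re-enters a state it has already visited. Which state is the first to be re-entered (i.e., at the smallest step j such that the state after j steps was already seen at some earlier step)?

Run of D on w = 0 1 1 1 1 0 0 0:
  step 0: S0  (start)
  step 1: S5  (read 0: S0→S5)
  step 2: S4  (read 1: S5→S4)
  step 3: S4  (read 1: S4→S4)   ← first repeat (S4 seen earlier)
  step 4: S4  (read 1: S4→S4)
  step 5: S4  (read 1: S4→S4)
  step 6: S1  (read 0: S4→S1)
  step 7: S2  (read 0: S1→S2)
  step 8: S0  (read 0: S2→S0)

The earliest repeat is at step j = 3: D is in S4, which it already visited at step i = 2.
With |Q| = 7, pigeonhole forces a state repeat no later than step 7; the substring read between the first and second visits to that state can be pumped.

S4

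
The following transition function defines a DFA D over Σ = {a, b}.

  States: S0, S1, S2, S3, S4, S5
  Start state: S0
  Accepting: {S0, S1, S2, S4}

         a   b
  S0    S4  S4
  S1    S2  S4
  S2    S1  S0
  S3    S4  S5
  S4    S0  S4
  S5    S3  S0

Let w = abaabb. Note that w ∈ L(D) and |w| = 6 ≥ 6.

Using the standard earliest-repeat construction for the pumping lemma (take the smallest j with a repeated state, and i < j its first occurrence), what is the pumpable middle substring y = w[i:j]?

State sequence: S0 -a-> S4 -b-> S4 -a-> S0 -a-> S4 -b-> S4 -b-> S4
First repeat at step 2: S4 was already visited.

So i = 1, j = 2, giving x = w[0:1] = a, y = w[1:2] = b, z = w[2:6] = aabb.
Check: |xy| = 2 ≤ 6 and |y| = 1 ≥ 1. Reading y takes D from S4 back to S4, so every xyⁱz is accepted.
Pumping length from the standard proof: p = 6 (the number of states). The repeated state found above gives |xy| = j ≤ 6 and |y| = j − i ≥ 1.

b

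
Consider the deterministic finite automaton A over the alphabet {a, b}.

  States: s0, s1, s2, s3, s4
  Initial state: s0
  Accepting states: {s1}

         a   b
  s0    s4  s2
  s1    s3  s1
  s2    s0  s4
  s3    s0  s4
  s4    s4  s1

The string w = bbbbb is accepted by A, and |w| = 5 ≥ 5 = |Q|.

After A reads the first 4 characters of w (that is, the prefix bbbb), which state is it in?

State sequence: s0 -b-> s2 -b-> s4 -b-> s1 -b-> s1

After reading 4 characters, A is in state s1.
(This kind of state-tracing is the core of the pumping-lemma construction: with 5 states, pigeonhole forces a repeat within the first 5 steps.)

s1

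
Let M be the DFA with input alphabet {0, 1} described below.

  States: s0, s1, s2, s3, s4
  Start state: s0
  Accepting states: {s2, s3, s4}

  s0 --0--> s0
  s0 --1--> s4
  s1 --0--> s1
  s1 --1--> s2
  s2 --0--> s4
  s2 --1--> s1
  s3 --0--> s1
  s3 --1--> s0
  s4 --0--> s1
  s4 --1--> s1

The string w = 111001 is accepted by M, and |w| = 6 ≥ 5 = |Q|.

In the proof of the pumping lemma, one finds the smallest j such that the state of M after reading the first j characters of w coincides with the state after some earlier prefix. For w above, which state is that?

Run of M on w = 1 1 1 0 0 1:
  step 0: s0  (start)
  step 1: s4  (read 1: s0→s4)
  step 2: s1  (read 1: s4→s1)
  step 3: s2  (read 1: s1→s2)
  step 4: s4  (read 0: s2→s4)   ← first repeat (s4 seen earlier)
  step 5: s1  (read 0: s4→s1)
  step 6: s2  (read 1: s1→s2)

The earliest repeat is at step j = 4: M is in s4, which it already visited at step i = 1.
The DFA has 5 states, so the proof of the pumping lemma guarantees a repeated state among the first 5+1 visited; the segment between the two visits is the pumpable y.

s4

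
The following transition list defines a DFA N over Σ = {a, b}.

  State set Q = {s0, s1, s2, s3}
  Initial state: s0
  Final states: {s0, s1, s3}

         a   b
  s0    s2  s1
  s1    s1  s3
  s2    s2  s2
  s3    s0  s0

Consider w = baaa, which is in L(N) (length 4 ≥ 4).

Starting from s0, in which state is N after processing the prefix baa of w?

State sequence: s0 -b-> s1 -a-> s1 -a-> s1

After reading 3 characters, N is in state s1.
(This kind of state-tracing is the core of the pumping-lemma construction: with 4 states, pigeonhole forces a repeat within the first 4 steps.)

s1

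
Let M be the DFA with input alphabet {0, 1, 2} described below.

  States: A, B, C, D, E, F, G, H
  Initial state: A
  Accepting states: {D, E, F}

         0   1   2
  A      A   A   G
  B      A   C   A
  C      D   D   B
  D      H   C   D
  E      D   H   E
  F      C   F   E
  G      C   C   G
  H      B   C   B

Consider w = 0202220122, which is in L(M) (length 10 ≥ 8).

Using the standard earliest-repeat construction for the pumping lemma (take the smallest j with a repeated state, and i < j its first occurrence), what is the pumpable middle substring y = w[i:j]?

0

State sequence: A -0-> A -2-> G -0-> C -2-> B -2-> A -2-> G -0-> C -1-> D -2-> D -2-> D
First repeat at step 1: A was already visited.

So i = 0, j = 1, giving x = w[0:0] = ε, y = w[0:1] = 0, z = w[1:10] = 202220122.
Check: |xy| = 1 ≤ 8 and |y| = 1 ≥ 1. Reading y takes M from A back to A, so every xyⁱz is accepted.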